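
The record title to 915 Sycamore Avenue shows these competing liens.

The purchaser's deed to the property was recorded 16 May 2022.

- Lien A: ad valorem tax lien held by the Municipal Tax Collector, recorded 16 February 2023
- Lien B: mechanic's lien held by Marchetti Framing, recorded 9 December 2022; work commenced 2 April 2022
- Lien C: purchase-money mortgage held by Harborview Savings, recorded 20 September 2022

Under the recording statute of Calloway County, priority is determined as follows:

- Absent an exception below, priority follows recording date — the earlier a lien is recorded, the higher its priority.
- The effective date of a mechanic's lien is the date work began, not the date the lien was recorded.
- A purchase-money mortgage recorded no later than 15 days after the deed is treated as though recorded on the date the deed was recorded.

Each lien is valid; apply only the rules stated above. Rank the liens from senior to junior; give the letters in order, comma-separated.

Effective dates: B's effective date is 2 April 2022, when work began; C was recorded 127 days after the deed, outside the 15-day window, so it keeps its recording date.
By effective date, earliest first: B (2 April 2022), C (20 September 2022), A (16 February 2023).

B, C, A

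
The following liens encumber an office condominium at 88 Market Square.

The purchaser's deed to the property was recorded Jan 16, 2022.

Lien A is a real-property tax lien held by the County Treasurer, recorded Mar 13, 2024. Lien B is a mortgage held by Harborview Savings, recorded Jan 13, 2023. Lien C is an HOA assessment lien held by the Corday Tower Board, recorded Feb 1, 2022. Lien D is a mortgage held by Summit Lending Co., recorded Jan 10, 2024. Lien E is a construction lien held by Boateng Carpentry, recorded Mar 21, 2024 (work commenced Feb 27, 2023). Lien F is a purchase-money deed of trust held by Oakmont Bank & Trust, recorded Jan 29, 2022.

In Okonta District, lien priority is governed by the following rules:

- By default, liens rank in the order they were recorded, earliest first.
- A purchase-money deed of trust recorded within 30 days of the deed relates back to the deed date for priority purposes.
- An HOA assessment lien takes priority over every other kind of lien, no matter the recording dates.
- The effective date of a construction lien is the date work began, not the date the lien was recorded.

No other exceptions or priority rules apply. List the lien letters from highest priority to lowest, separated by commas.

Effective dates: E is treated as recorded Feb 27, 2023, the work-commencement date; F's effective date is the deed date, Jan 16, 2022.
C, as an HOA assessment lien, has superpriority and ranks first.
Remaining liens by effective date: F (Jan 16, 2022), B (Jan 13, 2023), E (Feb 27, 2023), D (Jan 10, 2024), A (Mar 13, 2024).

C, F, B, E, D, A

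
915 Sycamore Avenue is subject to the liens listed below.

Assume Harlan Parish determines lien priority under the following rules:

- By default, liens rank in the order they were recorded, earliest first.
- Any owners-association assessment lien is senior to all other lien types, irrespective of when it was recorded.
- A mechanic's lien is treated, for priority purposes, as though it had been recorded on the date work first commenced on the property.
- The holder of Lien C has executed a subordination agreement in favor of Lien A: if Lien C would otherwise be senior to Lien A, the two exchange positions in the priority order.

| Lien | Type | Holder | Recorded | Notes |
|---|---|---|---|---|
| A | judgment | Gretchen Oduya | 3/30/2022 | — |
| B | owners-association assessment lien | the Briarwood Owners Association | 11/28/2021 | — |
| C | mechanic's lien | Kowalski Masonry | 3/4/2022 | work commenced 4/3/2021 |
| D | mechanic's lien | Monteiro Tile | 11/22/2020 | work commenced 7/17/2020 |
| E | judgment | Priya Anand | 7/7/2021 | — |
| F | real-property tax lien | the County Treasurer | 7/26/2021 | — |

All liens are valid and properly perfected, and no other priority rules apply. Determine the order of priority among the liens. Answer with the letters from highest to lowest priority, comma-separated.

B, D, A, E, F, C

Effective dates after the stated exceptions: C relates back to 4/3/2021 (work commenced); D is treated as recorded 7/17/2020, the work-commencement date.
B, as an owners-association assessment lien, has superpriority and ranks first.
Ordering the rest by effective date: D (7/17/2020), C (4/3/2021), E (7/7/2021), F (7/26/2021), A (3/30/2022).
C is senior to A before the subordination, so the two trade places.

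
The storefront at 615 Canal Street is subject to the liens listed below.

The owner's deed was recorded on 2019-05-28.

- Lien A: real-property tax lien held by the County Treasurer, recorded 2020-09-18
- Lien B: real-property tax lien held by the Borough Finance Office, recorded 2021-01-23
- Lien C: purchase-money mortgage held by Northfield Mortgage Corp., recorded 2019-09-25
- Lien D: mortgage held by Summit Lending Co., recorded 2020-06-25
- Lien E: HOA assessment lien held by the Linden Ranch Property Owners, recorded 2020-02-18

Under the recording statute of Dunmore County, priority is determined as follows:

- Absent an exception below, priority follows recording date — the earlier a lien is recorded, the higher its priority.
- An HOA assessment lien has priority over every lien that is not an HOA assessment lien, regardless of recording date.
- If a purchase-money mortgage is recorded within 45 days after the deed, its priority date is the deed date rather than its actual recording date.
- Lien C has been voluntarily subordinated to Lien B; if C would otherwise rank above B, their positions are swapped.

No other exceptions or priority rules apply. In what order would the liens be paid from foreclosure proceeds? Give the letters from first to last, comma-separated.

First, effective dates: C missed the 45-day window (120 days after the deed), so its recording date stands.
E is an HOA assessment lien and takes priority over every other lien.
Remaining liens by effective date: C (2019-09-25), D (2020-06-25), A (2020-09-18), B (2021-01-23).
The subordination applies — C was senior to B — so C and B swap.

E, B, D, A, C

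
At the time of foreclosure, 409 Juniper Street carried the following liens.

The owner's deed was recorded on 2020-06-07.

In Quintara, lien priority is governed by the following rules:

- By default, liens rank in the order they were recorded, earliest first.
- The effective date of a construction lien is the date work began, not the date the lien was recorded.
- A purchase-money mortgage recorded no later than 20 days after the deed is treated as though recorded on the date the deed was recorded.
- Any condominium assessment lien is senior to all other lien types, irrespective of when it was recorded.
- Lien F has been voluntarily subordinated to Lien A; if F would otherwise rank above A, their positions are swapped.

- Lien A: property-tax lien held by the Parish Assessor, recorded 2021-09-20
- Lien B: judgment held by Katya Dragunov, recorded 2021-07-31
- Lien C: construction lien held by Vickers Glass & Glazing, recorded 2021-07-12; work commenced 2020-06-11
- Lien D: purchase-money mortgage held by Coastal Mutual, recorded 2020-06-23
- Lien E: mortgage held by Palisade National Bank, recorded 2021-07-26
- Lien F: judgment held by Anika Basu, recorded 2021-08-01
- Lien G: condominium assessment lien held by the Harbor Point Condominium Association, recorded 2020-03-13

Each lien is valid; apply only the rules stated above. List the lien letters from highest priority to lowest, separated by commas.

Adjusting effective dates: C's effective date is 2020-06-11, when work began; D relates back to the deed date 2020-06-07.
G is a condominium assessment lien and takes priority over every other lien.
The other liens, earliest effective date first: D (2020-06-07), C (2020-06-11), E (2021-07-26), B (2021-07-31), F (2021-08-01), A (2021-09-20).
F would otherwise be senior to A, so under the subordination agreement F and A exchange positions.

G, D, C, E, B, A, F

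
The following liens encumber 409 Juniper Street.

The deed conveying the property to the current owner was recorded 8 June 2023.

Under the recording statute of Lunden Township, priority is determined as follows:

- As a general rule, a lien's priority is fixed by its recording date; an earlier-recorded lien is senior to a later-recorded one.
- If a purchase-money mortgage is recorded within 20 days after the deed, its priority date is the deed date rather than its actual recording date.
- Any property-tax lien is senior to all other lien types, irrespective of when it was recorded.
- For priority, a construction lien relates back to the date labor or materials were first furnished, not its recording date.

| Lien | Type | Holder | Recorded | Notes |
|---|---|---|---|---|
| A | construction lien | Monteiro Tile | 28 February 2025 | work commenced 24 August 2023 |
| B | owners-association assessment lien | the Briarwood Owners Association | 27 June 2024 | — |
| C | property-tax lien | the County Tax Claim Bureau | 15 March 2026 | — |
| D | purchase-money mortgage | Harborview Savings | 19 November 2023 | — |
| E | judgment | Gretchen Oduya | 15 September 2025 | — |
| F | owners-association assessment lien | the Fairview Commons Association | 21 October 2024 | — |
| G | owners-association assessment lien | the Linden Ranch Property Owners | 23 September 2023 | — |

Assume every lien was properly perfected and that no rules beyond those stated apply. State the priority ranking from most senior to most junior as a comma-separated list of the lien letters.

Effective dates after the stated exceptions: A relates back to 24 August 2023 (work commenced); D was recorded 164 days after the deed — beyond 20 days — so no relation-back applies.
C, as a property-tax lien, has superpriority and ranks first.
The other liens, earliest effective date first: A (24 August 2023), G (23 September 2023), D (19 November 2023), B (27 June 2024), F (21 October 2024), E (15 September 2025).

C, A, G, D, B, F, E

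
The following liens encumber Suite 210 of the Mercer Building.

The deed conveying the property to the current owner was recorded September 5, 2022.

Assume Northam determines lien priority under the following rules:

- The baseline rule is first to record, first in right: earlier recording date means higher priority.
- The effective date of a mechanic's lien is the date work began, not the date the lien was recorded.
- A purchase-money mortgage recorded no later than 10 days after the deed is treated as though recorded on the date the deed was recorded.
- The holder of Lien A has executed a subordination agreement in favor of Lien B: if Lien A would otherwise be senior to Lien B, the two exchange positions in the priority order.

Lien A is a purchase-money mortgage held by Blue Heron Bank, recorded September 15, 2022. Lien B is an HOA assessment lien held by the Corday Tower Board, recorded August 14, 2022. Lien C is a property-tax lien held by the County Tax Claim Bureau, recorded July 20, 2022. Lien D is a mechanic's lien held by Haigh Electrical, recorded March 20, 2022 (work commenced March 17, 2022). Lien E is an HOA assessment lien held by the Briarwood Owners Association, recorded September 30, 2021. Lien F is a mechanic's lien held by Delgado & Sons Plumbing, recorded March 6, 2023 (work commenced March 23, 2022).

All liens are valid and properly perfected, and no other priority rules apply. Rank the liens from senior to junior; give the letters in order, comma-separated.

Effective dates after the stated exceptions: A's effective date is the deed date, September 5, 2022; D's effective date is March 17, 2022, when work began; F relates back to March 23, 2022 (work commenced).
By effective date, earliest first: E (September 30, 2021), D (March 17, 2022), F (March 23, 2022), C (July 20, 2022), B (August 14, 2022), A (September 5, 2022).
A is already junior to B, so the subordination agreement changes nothing.

E, D, F, C, B, A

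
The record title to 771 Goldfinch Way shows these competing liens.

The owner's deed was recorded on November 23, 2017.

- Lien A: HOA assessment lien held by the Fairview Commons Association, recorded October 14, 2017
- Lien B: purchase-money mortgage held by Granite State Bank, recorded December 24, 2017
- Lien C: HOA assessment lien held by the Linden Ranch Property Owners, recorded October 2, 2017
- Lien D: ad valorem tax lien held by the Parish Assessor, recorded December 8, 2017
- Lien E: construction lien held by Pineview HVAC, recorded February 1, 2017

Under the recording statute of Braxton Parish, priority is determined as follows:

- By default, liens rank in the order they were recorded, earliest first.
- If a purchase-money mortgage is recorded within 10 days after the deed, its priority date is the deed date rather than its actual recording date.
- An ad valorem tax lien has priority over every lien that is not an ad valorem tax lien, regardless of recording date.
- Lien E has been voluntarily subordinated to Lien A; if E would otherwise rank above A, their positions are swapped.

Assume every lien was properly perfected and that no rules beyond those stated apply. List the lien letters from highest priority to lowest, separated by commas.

D, A, C, E, B

Effective dates after the stated exceptions: B was recorded 31 days after the deed, outside the 10-day window, so it keeps its recording date.
D is an ad valorem tax lien and takes priority over every other lien.
The other liens, earliest effective date first: E (February 1, 2017), C (October 2, 2017), A (October 14, 2017), B (December 24, 2017).
E is senior to A before the subordination, so the two trade places.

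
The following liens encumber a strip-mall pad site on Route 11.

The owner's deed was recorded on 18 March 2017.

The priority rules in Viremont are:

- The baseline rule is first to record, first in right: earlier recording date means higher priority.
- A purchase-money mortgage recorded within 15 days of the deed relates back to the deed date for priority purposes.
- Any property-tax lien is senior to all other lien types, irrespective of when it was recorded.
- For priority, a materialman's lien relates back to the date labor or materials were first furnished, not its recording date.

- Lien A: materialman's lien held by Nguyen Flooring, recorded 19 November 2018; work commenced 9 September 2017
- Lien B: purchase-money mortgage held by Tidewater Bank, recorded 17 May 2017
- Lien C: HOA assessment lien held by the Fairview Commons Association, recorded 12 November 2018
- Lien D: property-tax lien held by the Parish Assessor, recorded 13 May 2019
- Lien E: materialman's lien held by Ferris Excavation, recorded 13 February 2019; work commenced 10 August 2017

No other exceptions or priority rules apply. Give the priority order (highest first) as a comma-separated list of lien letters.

Effective dates: A is treated as recorded 9 September 2017, the work-commencement date; B missed the 15-day window (60 days after the deed), so its recording date stands; E is treated as recorded 10 August 2017, the work-commencement date.
As a property-tax lien, D is senior to every other lien.
Remaining liens by effective date: B (17 May 2017), E (10 August 2017), A (9 September 2017), C (12 November 2018).

D, B, E, A, C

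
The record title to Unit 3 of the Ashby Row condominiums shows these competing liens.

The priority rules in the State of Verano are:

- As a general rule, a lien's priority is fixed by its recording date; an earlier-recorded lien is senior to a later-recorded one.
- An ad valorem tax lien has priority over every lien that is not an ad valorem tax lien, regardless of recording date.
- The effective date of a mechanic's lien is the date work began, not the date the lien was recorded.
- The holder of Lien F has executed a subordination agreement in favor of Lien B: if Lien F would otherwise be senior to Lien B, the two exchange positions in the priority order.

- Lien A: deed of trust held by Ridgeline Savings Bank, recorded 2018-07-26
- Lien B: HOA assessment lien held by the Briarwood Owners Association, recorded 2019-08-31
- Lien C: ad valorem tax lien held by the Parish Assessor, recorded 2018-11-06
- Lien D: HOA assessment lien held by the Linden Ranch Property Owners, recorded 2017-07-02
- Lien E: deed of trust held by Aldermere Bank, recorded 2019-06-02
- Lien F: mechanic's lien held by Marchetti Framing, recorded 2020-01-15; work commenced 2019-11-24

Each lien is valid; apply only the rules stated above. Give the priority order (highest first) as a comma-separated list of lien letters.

Effective dates after the stated exceptions: F's effective date is 2019-11-24, when work began.
C, as an ad valorem tax lien, has superpriority and ranks first.
Among the remaining liens, by effective date: D (2017-07-02), A (2018-07-26), E (2019-06-02), B (2019-08-31), F (2019-11-24).
Since F is not senior to B, the subordination leaves the order unchanged.

C, D, A, E, B, F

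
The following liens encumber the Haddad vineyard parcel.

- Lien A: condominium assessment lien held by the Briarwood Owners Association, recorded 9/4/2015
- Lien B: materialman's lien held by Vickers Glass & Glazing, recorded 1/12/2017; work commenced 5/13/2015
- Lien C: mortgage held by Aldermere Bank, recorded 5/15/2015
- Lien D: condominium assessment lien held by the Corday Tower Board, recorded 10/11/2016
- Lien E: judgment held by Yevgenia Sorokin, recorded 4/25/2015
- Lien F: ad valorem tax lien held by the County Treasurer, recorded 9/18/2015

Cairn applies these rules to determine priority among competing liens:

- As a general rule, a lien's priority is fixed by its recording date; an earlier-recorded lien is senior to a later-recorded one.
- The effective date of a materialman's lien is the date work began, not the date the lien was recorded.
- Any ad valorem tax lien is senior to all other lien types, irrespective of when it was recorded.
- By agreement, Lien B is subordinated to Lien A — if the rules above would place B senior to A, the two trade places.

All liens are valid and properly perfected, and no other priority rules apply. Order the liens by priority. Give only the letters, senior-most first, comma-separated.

Effective dates: B's effective date is 5/13/2015, when work began.
F is an ad valorem tax lien, so it outranks all other liens regardless of date.
Among the remaining liens, by effective date: E (4/25/2015), B (5/13/2015), C (5/15/2015), A (9/4/2015), D (10/11/2016).
B is senior to A before the subordination, so the two trade places.

F, E, A, C, B, D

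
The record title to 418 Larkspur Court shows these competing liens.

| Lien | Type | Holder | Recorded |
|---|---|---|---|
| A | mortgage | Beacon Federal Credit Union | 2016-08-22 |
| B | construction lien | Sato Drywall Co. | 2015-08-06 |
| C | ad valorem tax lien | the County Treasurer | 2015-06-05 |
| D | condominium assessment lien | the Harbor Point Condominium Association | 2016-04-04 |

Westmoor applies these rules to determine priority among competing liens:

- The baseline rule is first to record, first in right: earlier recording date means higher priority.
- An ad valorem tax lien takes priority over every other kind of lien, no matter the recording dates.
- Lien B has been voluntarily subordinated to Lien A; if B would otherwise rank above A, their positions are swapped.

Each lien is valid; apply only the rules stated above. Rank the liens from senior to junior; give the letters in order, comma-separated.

C, A, D, B

C is an ad valorem tax lien, so it outranks all other liens regardless of date.
Remaining liens by effective date: B (2015-08-06), D (2016-04-04), A (2016-08-22).
B would otherwise be senior to A, so under the subordination agreement B and A exchange positions.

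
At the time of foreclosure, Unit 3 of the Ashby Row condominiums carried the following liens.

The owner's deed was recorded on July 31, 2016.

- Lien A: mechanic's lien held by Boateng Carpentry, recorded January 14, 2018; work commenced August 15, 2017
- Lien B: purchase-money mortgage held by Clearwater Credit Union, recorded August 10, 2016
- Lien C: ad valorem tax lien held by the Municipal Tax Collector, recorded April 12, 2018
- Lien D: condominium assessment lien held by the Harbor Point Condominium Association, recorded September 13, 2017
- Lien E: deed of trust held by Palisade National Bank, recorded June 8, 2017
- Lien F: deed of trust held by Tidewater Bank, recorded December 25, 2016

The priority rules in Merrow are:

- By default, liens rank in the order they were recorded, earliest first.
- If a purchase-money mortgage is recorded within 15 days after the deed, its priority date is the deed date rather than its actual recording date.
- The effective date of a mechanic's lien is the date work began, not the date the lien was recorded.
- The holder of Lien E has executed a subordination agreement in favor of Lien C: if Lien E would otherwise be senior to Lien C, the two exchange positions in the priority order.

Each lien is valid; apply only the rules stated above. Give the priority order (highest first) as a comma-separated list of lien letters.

Adjusting effective dates: A is treated as recorded August 15, 2017, the work-commencement date; B was recorded within the 15-day window, so its effective date is the deed date July 31, 2016.
Ordering by effective date: B (July 31, 2016), F (December 25, 2016), E (June 8, 2017), A (August 15, 2017), D (September 13, 2017), C (April 12, 2018).
E is senior to C before the subordination, so the two trade places.

B, F, C, A, D, E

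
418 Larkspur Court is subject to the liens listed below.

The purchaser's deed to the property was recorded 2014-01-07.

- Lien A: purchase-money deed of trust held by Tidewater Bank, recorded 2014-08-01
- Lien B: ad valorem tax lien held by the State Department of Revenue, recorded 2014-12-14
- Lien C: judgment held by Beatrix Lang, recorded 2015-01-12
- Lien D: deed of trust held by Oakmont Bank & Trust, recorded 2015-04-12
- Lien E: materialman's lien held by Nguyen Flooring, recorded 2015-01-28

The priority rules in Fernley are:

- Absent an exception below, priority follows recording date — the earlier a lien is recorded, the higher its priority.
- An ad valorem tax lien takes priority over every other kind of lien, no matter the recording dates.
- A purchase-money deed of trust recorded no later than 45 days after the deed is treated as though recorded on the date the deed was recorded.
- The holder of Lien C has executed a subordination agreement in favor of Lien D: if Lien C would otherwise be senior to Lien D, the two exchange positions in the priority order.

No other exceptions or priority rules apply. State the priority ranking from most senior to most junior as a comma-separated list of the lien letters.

Adjusting effective dates: A was recorded 206 days after the deed — beyond 45 days — so no relation-back applies.
B, as an ad valorem tax lien, has superpriority and ranks first.
Among the remaining liens, by effective date: A (2014-08-01), C (2015-01-12), E (2015-01-28), D (2015-04-12).
C is senior to D before the subordination, so the two trade places.

B, A, D, E, C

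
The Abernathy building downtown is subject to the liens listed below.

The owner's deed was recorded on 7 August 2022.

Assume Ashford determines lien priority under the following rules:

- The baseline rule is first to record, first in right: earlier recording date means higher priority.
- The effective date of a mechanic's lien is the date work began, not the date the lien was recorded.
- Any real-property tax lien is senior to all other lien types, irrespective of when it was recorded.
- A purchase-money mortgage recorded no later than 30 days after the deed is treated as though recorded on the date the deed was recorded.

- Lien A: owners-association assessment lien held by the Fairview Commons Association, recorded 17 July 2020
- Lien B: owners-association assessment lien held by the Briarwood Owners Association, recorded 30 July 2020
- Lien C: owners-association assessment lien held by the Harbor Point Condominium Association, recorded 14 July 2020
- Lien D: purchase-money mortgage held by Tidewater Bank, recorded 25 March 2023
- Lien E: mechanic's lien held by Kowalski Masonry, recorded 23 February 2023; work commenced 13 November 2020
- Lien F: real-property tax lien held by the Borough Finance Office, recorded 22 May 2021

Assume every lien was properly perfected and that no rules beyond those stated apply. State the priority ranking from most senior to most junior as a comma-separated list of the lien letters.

Effective dates: D was recorded 230 days after the deed — beyond 30 days — so no relation-back applies; E is treated as recorded 13 November 2020, the work-commencement date.
As a real-property tax lien, F is senior to every other lien.
Ordering the rest by effective date: C (14 July 2020), A (17 July 2020), B (30 July 2020), E (13 November 2020), D (25 March 2023).

F, C, A, B, E, D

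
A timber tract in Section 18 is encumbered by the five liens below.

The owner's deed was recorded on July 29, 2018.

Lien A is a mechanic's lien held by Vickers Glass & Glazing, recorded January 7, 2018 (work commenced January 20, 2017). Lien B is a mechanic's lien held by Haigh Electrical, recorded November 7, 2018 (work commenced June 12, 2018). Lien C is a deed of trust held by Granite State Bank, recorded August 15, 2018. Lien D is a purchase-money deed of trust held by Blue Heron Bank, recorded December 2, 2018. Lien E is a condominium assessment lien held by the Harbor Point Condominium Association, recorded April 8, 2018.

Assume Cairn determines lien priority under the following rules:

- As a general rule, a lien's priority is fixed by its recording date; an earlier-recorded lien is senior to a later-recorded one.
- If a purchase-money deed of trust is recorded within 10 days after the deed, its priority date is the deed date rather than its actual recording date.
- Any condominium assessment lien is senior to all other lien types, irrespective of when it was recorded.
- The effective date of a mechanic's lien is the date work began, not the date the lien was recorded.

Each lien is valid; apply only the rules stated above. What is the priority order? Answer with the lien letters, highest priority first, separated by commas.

Effective dates: A relates back to January 20, 2017 (work commenced); B is treated as recorded June 12, 2018, the work-commencement date; D was recorded 126 days after the deed — beyond 10 days — so no relation-back applies.
E is a condominium assessment lien and takes priority over every other lien.
Remaining liens by effective date: A (January 20, 2017), B (June 12, 2018), C (August 15, 2018), D (December 2, 2018).

E, A, B, C, D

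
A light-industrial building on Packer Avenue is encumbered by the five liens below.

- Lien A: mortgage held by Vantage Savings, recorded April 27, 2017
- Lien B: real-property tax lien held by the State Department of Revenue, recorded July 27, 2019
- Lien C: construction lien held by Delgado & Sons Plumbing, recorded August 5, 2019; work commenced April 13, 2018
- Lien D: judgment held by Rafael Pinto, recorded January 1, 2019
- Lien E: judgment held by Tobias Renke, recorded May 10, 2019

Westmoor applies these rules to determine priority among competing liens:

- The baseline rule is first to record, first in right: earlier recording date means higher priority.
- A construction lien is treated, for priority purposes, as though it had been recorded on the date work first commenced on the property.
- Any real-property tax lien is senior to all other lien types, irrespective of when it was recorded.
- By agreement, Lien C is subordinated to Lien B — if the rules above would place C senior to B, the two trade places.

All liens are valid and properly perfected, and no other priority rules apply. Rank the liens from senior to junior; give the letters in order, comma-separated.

Adjusting effective dates: C's effective date is April 13, 2018, when work began.
B is a real-property tax lien and takes priority over every other lien.
Among the remaining liens, by effective date: A (April 27, 2017), C (April 13, 2018), D (January 1, 2019), E (May 10, 2019).
Since C is not senior to B, the subordination leaves the order unchanged.

B, A, C, D, E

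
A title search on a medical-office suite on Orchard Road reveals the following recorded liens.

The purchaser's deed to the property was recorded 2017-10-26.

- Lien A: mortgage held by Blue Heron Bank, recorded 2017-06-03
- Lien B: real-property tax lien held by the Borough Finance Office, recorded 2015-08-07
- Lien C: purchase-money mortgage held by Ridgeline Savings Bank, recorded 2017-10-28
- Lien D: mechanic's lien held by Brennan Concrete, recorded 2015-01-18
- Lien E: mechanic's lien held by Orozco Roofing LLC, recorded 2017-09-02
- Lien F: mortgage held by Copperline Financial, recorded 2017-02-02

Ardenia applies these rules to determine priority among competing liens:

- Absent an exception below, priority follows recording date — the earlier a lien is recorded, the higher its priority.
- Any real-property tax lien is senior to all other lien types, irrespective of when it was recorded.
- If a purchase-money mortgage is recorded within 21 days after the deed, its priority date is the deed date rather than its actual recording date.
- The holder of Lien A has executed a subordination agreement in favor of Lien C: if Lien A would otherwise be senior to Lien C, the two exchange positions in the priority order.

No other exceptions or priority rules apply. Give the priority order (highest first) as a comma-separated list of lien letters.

B, D, F, C, E, A

Effective dates after the stated exceptions: C was recorded within the 21-day window, so its effective date is the deed date 2017-10-26.
B is a real-property tax lien and takes priority over every other lien.
Remaining liens by effective date: D (2015-01-18), F (2017-02-02), A (2017-06-03), E (2017-09-02), C (2017-10-26).
A would otherwise be senior to C, so under the subordination agreement A and C exchange positions.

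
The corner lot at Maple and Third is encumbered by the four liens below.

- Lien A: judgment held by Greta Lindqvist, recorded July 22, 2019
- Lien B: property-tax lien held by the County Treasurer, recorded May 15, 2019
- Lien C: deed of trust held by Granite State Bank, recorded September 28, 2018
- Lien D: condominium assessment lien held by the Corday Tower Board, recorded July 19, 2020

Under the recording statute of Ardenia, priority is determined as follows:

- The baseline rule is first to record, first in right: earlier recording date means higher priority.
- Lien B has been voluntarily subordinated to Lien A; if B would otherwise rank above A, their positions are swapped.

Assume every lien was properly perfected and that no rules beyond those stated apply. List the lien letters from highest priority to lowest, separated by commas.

By effective date, earliest first: C (September 28, 2018), B (May 15, 2019), A (July 22, 2019), D (July 19, 2020).
The subordination applies — B was senior to A — so B and A swap.

C, A, B, D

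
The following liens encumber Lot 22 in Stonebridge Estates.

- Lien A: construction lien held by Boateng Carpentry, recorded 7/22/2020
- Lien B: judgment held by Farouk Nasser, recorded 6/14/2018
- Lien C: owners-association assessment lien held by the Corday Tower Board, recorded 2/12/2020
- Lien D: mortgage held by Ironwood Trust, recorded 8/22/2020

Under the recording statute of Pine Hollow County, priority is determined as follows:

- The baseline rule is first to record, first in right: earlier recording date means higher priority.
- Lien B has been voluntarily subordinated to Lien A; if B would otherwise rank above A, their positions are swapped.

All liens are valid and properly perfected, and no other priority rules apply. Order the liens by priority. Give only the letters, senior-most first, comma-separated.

A, C, B, D

By effective date: B (6/14/2018), C (2/12/2020), A (7/22/2020), D (8/22/2020).
B is senior to A before the subordination, so the two trade places.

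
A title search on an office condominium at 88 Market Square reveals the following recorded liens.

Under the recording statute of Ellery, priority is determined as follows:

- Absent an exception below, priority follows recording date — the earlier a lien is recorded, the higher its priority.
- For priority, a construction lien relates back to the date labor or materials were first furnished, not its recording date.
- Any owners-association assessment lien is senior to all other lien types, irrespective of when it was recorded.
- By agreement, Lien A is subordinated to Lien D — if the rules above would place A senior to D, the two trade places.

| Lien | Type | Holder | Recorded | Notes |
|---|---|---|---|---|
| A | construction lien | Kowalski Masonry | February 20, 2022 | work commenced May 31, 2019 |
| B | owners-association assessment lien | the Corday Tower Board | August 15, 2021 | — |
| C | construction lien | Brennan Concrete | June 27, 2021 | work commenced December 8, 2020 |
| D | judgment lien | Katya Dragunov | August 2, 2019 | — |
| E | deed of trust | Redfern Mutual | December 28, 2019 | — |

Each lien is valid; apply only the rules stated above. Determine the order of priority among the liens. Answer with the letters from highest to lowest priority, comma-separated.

B, D, A, E, C

First, effective dates: A's effective date is May 31, 2019, when work began; C relates back to December 8, 2020 (work commenced).
As an owners-association assessment lien, B is senior to every other lien.
The other liens, earliest effective date first: A (May 31, 2019), D (August 2, 2019), E (December 28, 2019), C (December 8, 2020).
Because A would otherwise rank above D, the subordination swaps them.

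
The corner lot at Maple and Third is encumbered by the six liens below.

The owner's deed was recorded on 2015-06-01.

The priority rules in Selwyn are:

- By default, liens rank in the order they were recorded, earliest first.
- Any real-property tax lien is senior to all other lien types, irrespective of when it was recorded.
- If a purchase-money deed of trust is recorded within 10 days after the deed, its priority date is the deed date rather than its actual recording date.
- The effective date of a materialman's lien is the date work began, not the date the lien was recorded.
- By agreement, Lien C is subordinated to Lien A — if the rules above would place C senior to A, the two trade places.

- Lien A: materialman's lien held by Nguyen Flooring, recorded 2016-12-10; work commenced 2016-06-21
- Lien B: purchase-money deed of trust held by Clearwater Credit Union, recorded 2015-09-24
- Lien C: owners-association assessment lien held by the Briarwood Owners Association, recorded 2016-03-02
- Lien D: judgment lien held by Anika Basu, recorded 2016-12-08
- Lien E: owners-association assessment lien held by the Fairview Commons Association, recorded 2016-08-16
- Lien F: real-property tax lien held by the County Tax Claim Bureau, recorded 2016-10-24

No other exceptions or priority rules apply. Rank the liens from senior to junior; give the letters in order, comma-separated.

Adjusting effective dates: A relates back to 2016-06-21 (work commenced); B was recorded 115 days after the deed, outside the 10-day window, so it keeps its recording date.
F is a real-property tax lien, so it outranks all other liens regardless of date.
Remaining liens by effective date: B (2015-09-24), C (2016-03-02), A (2016-06-21), E (2016-08-16), D (2016-12-08).
C is senior to A before the subordination, so the two trade places.

F, B, A, C, E, D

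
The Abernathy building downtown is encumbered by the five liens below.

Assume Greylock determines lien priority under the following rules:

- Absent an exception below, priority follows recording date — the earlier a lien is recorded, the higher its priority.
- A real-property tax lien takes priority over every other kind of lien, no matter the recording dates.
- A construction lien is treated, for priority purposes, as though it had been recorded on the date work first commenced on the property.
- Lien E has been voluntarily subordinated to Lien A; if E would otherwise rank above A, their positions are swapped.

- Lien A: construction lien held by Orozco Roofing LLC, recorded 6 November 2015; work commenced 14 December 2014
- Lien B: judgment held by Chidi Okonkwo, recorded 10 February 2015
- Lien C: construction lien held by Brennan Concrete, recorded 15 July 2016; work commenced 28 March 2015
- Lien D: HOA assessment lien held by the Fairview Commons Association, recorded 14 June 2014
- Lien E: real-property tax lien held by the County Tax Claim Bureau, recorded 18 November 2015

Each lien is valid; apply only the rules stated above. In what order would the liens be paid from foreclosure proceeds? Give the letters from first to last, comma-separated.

Effective dates: A is treated as recorded 14 December 2014, the work-commencement date; C relates back to 28 March 2015 (work commenced).
E, as a real-property tax lien, has superpriority and ranks first.
Ordering the rest by effective date: D (14 June 2014), A (14 December 2014), B (10 February 2015), C (28 March 2015).
E is senior to A before the subordination, so the two trade places.

A, D, E, B, C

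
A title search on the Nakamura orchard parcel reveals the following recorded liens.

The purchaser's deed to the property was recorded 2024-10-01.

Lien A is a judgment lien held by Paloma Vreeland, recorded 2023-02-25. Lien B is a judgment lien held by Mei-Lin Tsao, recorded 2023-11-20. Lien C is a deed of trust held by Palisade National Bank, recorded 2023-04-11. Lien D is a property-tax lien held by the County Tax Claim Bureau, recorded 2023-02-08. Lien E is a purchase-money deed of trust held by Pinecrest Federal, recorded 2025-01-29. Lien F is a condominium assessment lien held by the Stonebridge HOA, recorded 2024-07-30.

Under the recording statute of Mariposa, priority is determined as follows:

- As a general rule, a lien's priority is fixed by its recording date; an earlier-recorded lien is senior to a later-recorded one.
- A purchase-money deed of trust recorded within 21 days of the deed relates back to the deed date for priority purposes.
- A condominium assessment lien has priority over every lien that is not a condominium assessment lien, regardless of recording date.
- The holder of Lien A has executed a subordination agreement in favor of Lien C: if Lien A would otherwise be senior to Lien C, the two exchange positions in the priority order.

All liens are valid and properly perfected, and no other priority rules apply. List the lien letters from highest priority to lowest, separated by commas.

Effective dates: E was recorded 120 days after the deed — beyond 21 days — so no relation-back applies.
F is a condominium assessment lien, so it outranks all other liens regardless of date.
The other liens, earliest effective date first: D (2023-02-08), A (2023-02-25), C (2023-04-11), B (2023-11-20), E (2025-01-29).
A would otherwise be senior to C, so under the subordination agreement A and C exchange positions.

F, D, C, A, B, E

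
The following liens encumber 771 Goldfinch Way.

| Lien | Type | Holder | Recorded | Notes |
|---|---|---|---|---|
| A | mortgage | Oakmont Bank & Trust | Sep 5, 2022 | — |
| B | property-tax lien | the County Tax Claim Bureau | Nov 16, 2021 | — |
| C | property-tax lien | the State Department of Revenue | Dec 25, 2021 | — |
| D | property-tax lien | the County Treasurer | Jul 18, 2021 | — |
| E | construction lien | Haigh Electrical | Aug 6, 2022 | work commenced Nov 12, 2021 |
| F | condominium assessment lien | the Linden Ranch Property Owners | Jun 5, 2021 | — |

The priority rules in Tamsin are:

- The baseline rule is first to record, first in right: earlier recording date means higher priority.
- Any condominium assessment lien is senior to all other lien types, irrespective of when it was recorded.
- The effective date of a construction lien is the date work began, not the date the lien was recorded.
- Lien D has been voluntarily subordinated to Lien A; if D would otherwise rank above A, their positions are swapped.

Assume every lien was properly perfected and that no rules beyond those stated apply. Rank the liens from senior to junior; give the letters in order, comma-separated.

Effective dates: E is treated as recorded Nov 12, 2021, the work-commencement date.
F is a condominium assessment lien, so it outranks all other liens regardless of date.
Remaining liens by effective date: D (Jul 18, 2021), E (Nov 12, 2021), B (Nov 16, 2021), C (Dec 25, 2021), A (Sep 5, 2022).
D would otherwise be senior to A, so under the subordination agreement D and A exchange positions.

F, A, E, B, C, D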